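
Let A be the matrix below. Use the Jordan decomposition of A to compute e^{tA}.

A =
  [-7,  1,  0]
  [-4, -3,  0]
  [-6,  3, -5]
e^{tA} =
  [-2*t*exp(-5*t) + exp(-5*t), t*exp(-5*t), 0]
  [-4*t*exp(-5*t), 2*t*exp(-5*t) + exp(-5*t), 0]
  [-6*t*exp(-5*t), 3*t*exp(-5*t), exp(-5*t)]

Strategy: write A = P · J · P⁻¹ where J is a Jordan canonical form, so e^{tA} = P · e^{tJ} · P⁻¹, and e^{tJ} can be computed block-by-block.

A has Jordan form
J =
  [-5,  1,  0]
  [ 0, -5,  0]
  [ 0,  0, -5]
(up to reordering of blocks).

Per-block formulas:
  For a 1×1 block at λ = -5: exp(t · [-5]) = [e^(-5t)].
  For a 2×2 Jordan block J_2(-5): exp(t · J_2(-5)) = e^(-5t)·(I + t·N), where N is the 2×2 nilpotent shift.

After assembling e^{tJ} and conjugating by P, we get:

e^{tA} =
  [-2*t*exp(-5*t) + exp(-5*t), t*exp(-5*t), 0]
  [-4*t*exp(-5*t), 2*t*exp(-5*t) + exp(-5*t), 0]
  [-6*t*exp(-5*t), 3*t*exp(-5*t), exp(-5*t)]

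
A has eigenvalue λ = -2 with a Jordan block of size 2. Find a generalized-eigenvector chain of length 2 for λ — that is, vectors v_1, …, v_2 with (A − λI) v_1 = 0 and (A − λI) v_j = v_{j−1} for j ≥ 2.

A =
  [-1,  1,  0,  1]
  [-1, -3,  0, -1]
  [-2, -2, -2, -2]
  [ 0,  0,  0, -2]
A Jordan chain for λ = -2 of length 2:
v_1 = (1, -1, -2, 0)ᵀ
v_2 = (1, 0, 0, 0)ᵀ

Let N = A − (-2)·I. We want v_2 with N^2 v_2 = 0 but N^1 v_2 ≠ 0; then v_{j-1} := N · v_j for j = 2, …, 2.

Pick v_2 = (1, 0, 0, 0)ᵀ.
Then v_1 = N · v_2 = (1, -1, -2, 0)ᵀ.

Sanity check: (A − (-2)·I) v_1 = (0, 0, 0, 0)ᵀ = 0. ✓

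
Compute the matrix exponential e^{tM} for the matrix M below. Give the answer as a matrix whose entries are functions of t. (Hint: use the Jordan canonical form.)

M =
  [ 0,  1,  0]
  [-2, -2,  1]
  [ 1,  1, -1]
e^{tM} =
  [-t^2*exp(-t)/2 + t*exp(-t) + exp(-t), t*exp(-t), t^2*exp(-t)/2]
  [t^2*exp(-t)/2 - 2*t*exp(-t), -t*exp(-t) + exp(-t), -t^2*exp(-t)/2 + t*exp(-t)]
  [-t^2*exp(-t)/2 + t*exp(-t), t*exp(-t), t^2*exp(-t)/2 + exp(-t)]

Strategy: write M = P · J · P⁻¹ where J is a Jordan canonical form, so e^{tM} = P · e^{tJ} · P⁻¹, and e^{tJ} can be computed block-by-block.

M has Jordan form
J =
  [-1,  1,  0]
  [ 0, -1,  1]
  [ 0,  0, -1]
(up to reordering of blocks).

Per-block formulas:
  For a 3×3 Jordan block J_3(-1): exp(t · J_3(-1)) = e^(-1t)·(I + t·N + (t^2/2)·N^2), where N is the 3×3 nilpotent shift.

After assembling e^{tJ} and conjugating by P, we get:

e^{tM} =
  [-t^2*exp(-t)/2 + t*exp(-t) + exp(-t), t*exp(-t), t^2*exp(-t)/2]
  [t^2*exp(-t)/2 - 2*t*exp(-t), -t*exp(-t) + exp(-t), -t^2*exp(-t)/2 + t*exp(-t)]
  [-t^2*exp(-t)/2 + t*exp(-t), t*exp(-t), t^2*exp(-t)/2 + exp(-t)]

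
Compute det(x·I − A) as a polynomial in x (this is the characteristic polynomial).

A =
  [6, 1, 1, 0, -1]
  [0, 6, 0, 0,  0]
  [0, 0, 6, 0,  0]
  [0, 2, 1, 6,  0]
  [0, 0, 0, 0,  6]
x^5 - 30*x^4 + 360*x^3 - 2160*x^2 + 6480*x - 7776

Expanding det(x·I − A) (e.g. by cofactor expansion or by noting that A is similar to its Jordan form J, which has the same characteristic polynomial as A) gives
  χ_A(x) = x^5 - 30*x^4 + 360*x^3 - 2160*x^2 + 6480*x - 7776
which factors as (x - 6)^5. The eigenvalues (with algebraic multiplicities) are λ = 6 with multiplicity 5.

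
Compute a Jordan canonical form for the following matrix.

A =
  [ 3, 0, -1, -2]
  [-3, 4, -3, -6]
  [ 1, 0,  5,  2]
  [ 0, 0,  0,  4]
J_2(4) ⊕ J_1(4) ⊕ J_1(4)

The characteristic polynomial is
  det(x·I − A) = x^4 - 16*x^3 + 96*x^2 - 256*x + 256 = (x - 4)^4

Eigenvalues and multiplicities (the geometric multiplicity of λ is n − rank(A − λI), which equals the number of Jordan blocks for λ):
  λ = 4: algebraic multiplicity = 4, geometric multiplicity = 3

Determining the block sizes for each eigenvalue:
  λ = 4: 3 blocks summing to 4 forces exactly one block of size 2 and the rest size 1 → block sizes [2, 1, 1]

Assembling the blocks gives a Jordan form
J =
  [4, 1, 0, 0]
  [0, 4, 0, 0]
  [0, 0, 4, 0]
  [0, 0, 0, 4]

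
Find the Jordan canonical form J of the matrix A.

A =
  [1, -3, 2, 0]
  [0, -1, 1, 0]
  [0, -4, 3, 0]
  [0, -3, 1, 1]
J_3(1) ⊕ J_1(1)

The characteristic polynomial is
  det(x·I − A) = x^4 - 4*x^3 + 6*x^2 - 4*x + 1 = (x - 1)^4

Eigenvalues and multiplicities (the geometric multiplicity of λ is n − rank(A − λI), which equals the number of Jordan blocks for λ):
  λ = 1: algebraic multiplicity = 4, geometric multiplicity = 2

Determining the block sizes for each eigenvalue:
  λ = 1: with am = 4 and gm = 2, the partition is not yet determined (e.g. several partitions of 4 into 2 parts exist). Let N = A − (1)·I. Computing rank(N^1) = 2, rank(N^2) = 1, rank(N^3) = 0; the number of blocks of size ≥ j is rank(N^{j−1}) − rank(N^j), giving [2, 1, 1]. So we have 1 block(s) of size 3, 1 block(s) of size 1 → block sizes [3, 1]

Assembling the blocks gives a Jordan form
J =
  [1, 1, 0, 0]
  [0, 1, 1, 0]
  [0, 0, 1, 0]
  [0, 0, 0, 1]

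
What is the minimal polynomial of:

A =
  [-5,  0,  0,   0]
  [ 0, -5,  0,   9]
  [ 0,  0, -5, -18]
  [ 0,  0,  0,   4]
x^2 + x - 20

The characteristic polynomial is χ_A(x) = (x - 4)*(x + 5)^3, so the eigenvalues are known. The minimal polynomial is
  m_A(x) = Π_λ (x − λ)^{k_λ}
where k_λ is the size of the *largest* Jordan block for λ (equivalently, the smallest k with (A − λI)^k v = 0 for every generalised eigenvector v of λ).

  λ = -5: largest Jordan block has size 1, contributing (x + 5)
  λ = 4: largest Jordan block has size 1, contributing (x − 4)

So m_A(x) = (x - 4)*(x + 5) = x^2 + x - 20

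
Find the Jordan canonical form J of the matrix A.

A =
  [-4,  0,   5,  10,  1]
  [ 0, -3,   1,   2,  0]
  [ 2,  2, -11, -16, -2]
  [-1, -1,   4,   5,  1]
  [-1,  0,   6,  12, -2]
J_3(-3) ⊕ J_2(-3)

The characteristic polynomial is
  det(x·I − A) = x^5 + 15*x^4 + 90*x^3 + 270*x^2 + 405*x + 243 = (x + 3)^5

Eigenvalues and multiplicities (the geometric multiplicity of λ is n − rank(A − λI), which equals the number of Jordan blocks for λ):
  λ = -3: algebraic multiplicity = 5, geometric multiplicity = 2

Determining the block sizes for each eigenvalue:
  λ = -3: with am = 5 and gm = 2, the partition is not yet determined (e.g. several partitions of 5 into 2 parts exist). Let N = A − (-3)·I. Computing rank(N^1) = 3, rank(N^2) = 1, rank(N^3) = 0; the number of blocks of size ≥ j is rank(N^{j−1}) − rank(N^j), giving [2, 2, 1]. So we have 1 block(s) of size 3, 1 block(s) of size 2 → block sizes [3, 2]

Assembling the blocks gives a Jordan form
J =
  [-3,  1,  0,  0,  0]
  [ 0, -3,  1,  0,  0]
  [ 0,  0, -3,  0,  0]
  [ 0,  0,  0, -3,  1]
  [ 0,  0,  0,  0, -3]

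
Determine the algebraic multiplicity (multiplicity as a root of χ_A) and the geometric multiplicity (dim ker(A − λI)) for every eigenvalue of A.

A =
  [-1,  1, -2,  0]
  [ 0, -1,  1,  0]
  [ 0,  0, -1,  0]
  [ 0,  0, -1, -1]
λ = -1: alg = 4, geom = 2

Step 1 — factor the characteristic polynomial to read off the algebraic multiplicities:
  χ_A(x) = (x + 1)^4

Step 2 — compute geometric multiplicities via the rank-nullity identity g(λ) = n − rank(A − λI):
  rank(A − (-1)·I) = 2, so dim ker(A − (-1)·I) = n − 2 = 2

Summary:
  λ = -1: algebraic multiplicity = 4, geometric multiplicity = 2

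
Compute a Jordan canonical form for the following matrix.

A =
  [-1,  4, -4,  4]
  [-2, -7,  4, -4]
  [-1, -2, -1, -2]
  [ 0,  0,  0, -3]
J_2(-3) ⊕ J_1(-3) ⊕ J_1(-3)

The characteristic polynomial is
  det(x·I − A) = x^4 + 12*x^3 + 54*x^2 + 108*x + 81 = (x + 3)^4

Eigenvalues and multiplicities (the geometric multiplicity of λ is n − rank(A − λI), which equals the number of Jordan blocks for λ):
  λ = -3: algebraic multiplicity = 4, geometric multiplicity = 3

Determining the block sizes for each eigenvalue:
  λ = -3: 3 blocks summing to 4 forces exactly one block of size 2 and the rest size 1 → block sizes [2, 1, 1]

Assembling the blocks gives a Jordan form
J =
  [-3,  1,  0,  0]
  [ 0, -3,  0,  0]
  [ 0,  0, -3,  0]
  [ 0,  0,  0, -3]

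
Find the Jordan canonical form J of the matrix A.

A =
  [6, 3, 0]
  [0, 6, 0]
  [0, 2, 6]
J_2(6) ⊕ J_1(6)

The characteristic polynomial is
  det(x·I − A) = x^3 - 18*x^2 + 108*x - 216 = (x - 6)^3

Eigenvalues and multiplicities (the geometric multiplicity of λ is n − rank(A − λI), which equals the number of Jordan blocks for λ):
  λ = 6: algebraic multiplicity = 3, geometric multiplicity = 2

Determining the block sizes for each eigenvalue:
  λ = 6: 2 blocks summing to 3 forces exactly one block of size 2 and the rest size 1 → block sizes [2, 1]

Assembling the blocks gives a Jordan form
J =
  [6, 1, 0]
  [0, 6, 0]
  [0, 0, 6]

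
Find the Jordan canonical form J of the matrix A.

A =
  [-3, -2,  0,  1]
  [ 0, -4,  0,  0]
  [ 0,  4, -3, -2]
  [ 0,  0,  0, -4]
J_1(-4) ⊕ J_1(-4) ⊕ J_1(-3) ⊕ J_1(-3)

The characteristic polynomial is
  det(x·I − A) = x^4 + 14*x^3 + 73*x^2 + 168*x + 144 = (x + 3)^2*(x + 4)^2

Eigenvalues and multiplicities (the geometric multiplicity of λ is n − rank(A − λI), which equals the number of Jordan blocks for λ):
  λ = -4: algebraic multiplicity = 2, geometric multiplicity = 2
  λ = -3: algebraic multiplicity = 2, geometric multiplicity = 2

Determining the block sizes for each eigenvalue:
  λ = -4: gm = am = 2, so every block has size 1 → block sizes [1, 1]
  λ = -3: gm = am = 2, so every block has size 1 → block sizes [1, 1]

Assembling the blocks gives a Jordan form
J =
  [-4,  0,  0,  0]
  [ 0, -4,  0,  0]
  [ 0,  0, -3,  0]
  [ 0,  0,  0, -3]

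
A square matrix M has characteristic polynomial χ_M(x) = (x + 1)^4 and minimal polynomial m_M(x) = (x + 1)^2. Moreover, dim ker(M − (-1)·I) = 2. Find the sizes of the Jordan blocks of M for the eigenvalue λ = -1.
Block sizes for λ = -1: [2, 2]

Step 1 — from the characteristic polynomial, algebraic multiplicity of λ = -1 is 4. From dim ker(M − (-1)·I) = 2, there are exactly 2 Jordan blocks for λ = -1.
Step 2 — from the minimal polynomial, the factor (x + 1)^2 tells us the largest block for λ = -1 has size 2.
Step 3 — with total size 4, 2 blocks, and largest block 2, the block sizes (in nonincreasing order) are [2, 2].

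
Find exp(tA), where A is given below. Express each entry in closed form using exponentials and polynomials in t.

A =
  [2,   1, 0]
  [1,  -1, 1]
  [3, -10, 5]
e^{tA} =
  [t^2*exp(2*t)/2 + exp(2*t), -3*t^2*exp(2*t)/2 + t*exp(2*t), t^2*exp(2*t)/2]
  [t*exp(2*t), -3*t*exp(2*t) + exp(2*t), t*exp(2*t)]
  [-t^2*exp(2*t)/2 + 3*t*exp(2*t), 3*t^2*exp(2*t)/2 - 10*t*exp(2*t), -t^2*exp(2*t)/2 + 3*t*exp(2*t) + exp(2*t)]

Strategy: write A = P · J · P⁻¹ where J is a Jordan canonical form, so e^{tA} = P · e^{tJ} · P⁻¹, and e^{tJ} can be computed block-by-block.

A has Jordan form
J =
  [2, 1, 0]
  [0, 2, 1]
  [0, 0, 2]
(up to reordering of blocks).

Per-block formulas:
  For a 3×3 Jordan block J_3(2): exp(t · J_3(2)) = e^(2t)·(I + t·N + (t^2/2)·N^2), where N is the 3×3 nilpotent shift.

After assembling e^{tJ} and conjugating by P, we get:

e^{tA} =
  [t^2*exp(2*t)/2 + exp(2*t), -3*t^2*exp(2*t)/2 + t*exp(2*t), t^2*exp(2*t)/2]
  [t*exp(2*t), -3*t*exp(2*t) + exp(2*t), t*exp(2*t)]
  [-t^2*exp(2*t)/2 + 3*t*exp(2*t), 3*t^2*exp(2*t)/2 - 10*t*exp(2*t), -t^2*exp(2*t)/2 + 3*t*exp(2*t) + exp(2*t)]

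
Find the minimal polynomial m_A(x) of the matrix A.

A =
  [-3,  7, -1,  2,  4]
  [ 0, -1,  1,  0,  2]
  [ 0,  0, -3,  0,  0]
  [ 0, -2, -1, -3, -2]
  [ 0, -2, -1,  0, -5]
x^3 + 9*x^2 + 27*x + 27

The characteristic polynomial is χ_A(x) = (x + 3)^5, so the eigenvalues are known. The minimal polynomial is
  m_A(x) = Π_λ (x − λ)^{k_λ}
where k_λ is the size of the *largest* Jordan block for λ (equivalently, the smallest k with (A − λI)^k v = 0 for every generalised eigenvector v of λ).

  λ = -3: largest Jordan block has size 3, contributing (x + 3)^3

So m_A(x) = (x + 3)^3 = x^3 + 9*x^2 + 27*x + 27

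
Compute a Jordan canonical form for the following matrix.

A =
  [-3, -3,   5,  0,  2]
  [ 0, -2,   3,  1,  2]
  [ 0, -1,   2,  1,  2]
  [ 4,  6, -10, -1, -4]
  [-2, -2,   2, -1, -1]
J_2(-1) ⊕ J_2(-1) ⊕ J_1(-1)

The characteristic polynomial is
  det(x·I − A) = x^5 + 5*x^4 + 10*x^3 + 10*x^2 + 5*x + 1 = (x + 1)^5

Eigenvalues and multiplicities (the geometric multiplicity of λ is n − rank(A − λI), which equals the number of Jordan blocks for λ):
  λ = -1: algebraic multiplicity = 5, geometric multiplicity = 3

Determining the block sizes for each eigenvalue:
  λ = -1: with am = 5 and gm = 3, the partition is not yet determined (e.g. several partitions of 5 into 3 parts exist). Let N = A − (-1)·I. Computing rank(N^1) = 2, rank(N^2) = 0; the number of blocks of size ≥ j is rank(N^{j−1}) − rank(N^j), giving [3, 2]. So we have 2 block(s) of size 2, 1 block(s) of size 1 → block sizes [2, 2, 1]

Assembling the blocks gives a Jordan form
J =
  [-1,  1,  0,  0,  0]
  [ 0, -1,  0,  0,  0]
  [ 0,  0, -1,  1,  0]
  [ 0,  0,  0, -1,  0]
  [ 0,  0,  0,  0, -1]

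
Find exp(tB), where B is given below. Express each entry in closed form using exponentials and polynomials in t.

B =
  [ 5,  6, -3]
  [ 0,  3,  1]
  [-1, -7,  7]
e^{tB} =
  [3*t^2*exp(5*t)/2 + exp(5*t), 9*t^2*exp(5*t)/2 + 6*t*exp(5*t), -3*t*exp(5*t)]
  [-t^2*exp(5*t)/2, -3*t^2*exp(5*t)/2 - 2*t*exp(5*t) + exp(5*t), t*exp(5*t)]
  [-t^2*exp(5*t) - t*exp(5*t), -3*t^2*exp(5*t) - 7*t*exp(5*t), 2*t*exp(5*t) + exp(5*t)]

Strategy: write B = P · J · P⁻¹ where J is a Jordan canonical form, so e^{tB} = P · e^{tJ} · P⁻¹, and e^{tJ} can be computed block-by-block.

B has Jordan form
J =
  [5, 1, 0]
  [0, 5, 1]
  [0, 0, 5]
(up to reordering of blocks).

Per-block formulas:
  For a 3×3 Jordan block J_3(5): exp(t · J_3(5)) = e^(5t)·(I + t·N + (t^2/2)·N^2), where N is the 3×3 nilpotent shift.

After assembling e^{tJ} and conjugating by P, we get:

e^{tB} =
  [3*t^2*exp(5*t)/2 + exp(5*t), 9*t^2*exp(5*t)/2 + 6*t*exp(5*t), -3*t*exp(5*t)]
  [-t^2*exp(5*t)/2, -3*t^2*exp(5*t)/2 - 2*t*exp(5*t) + exp(5*t), t*exp(5*t)]
  [-t^2*exp(5*t) - t*exp(5*t), -3*t^2*exp(5*t) - 7*t*exp(5*t), 2*t*exp(5*t) + exp(5*t)]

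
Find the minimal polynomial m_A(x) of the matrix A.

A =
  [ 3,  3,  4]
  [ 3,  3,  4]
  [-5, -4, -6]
x^3

The characteristic polynomial is χ_A(x) = x^3, so the eigenvalues are known. The minimal polynomial is
  m_A(x) = Π_λ (x − λ)^{k_λ}
where k_λ is the size of the *largest* Jordan block for λ (equivalently, the smallest k with (A − λI)^k v = 0 for every generalised eigenvector v of λ).

  λ = 0: largest Jordan block has size 3, contributing (x − 0)^3

So m_A(x) = x^3 = x^3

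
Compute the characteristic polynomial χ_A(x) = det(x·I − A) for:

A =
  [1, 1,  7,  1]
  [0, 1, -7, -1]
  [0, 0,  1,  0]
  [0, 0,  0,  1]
x^4 - 4*x^3 + 6*x^2 - 4*x + 1

Expanding det(x·I − A) (e.g. by cofactor expansion or by noting that A is similar to its Jordan form J, which has the same characteristic polynomial as A) gives
  χ_A(x) = x^4 - 4*x^3 + 6*x^2 - 4*x + 1
which factors as (x - 1)^4. The eigenvalues (with algebraic multiplicities) are λ = 1 with multiplicity 4.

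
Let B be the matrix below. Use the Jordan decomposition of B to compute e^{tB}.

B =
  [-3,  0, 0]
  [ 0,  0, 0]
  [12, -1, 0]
e^{tB} =
  [exp(-3*t), 0, 0]
  [0, 1, 0]
  [4 - 4*exp(-3*t), -t, 1]

Strategy: write B = P · J · P⁻¹ where J is a Jordan canonical form, so e^{tB} = P · e^{tJ} · P⁻¹, and e^{tJ} can be computed block-by-block.

B has Jordan form
J =
  [-3, 0, 0]
  [ 0, 0, 1]
  [ 0, 0, 0]
(up to reordering of blocks).

Per-block formulas:
  For a 1×1 block at λ = -3: exp(t · [-3]) = [e^(-3t)].
  For a 2×2 Jordan block J_2(0): exp(t · J_2(0)) = e^(0t)·(I + t·N), where N is the 2×2 nilpotent shift.

After assembling e^{tJ} and conjugating by P, we get:

e^{tB} =
  [exp(-3*t), 0, 0]
  [0, 1, 0]
  [4 - 4*exp(-3*t), -t, 1]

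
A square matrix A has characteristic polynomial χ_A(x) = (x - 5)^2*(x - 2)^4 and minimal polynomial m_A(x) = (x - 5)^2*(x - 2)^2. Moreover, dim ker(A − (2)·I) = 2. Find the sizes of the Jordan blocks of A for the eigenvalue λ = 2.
Block sizes for λ = 2: [2, 2]

Step 1 — from the characteristic polynomial, algebraic multiplicity of λ = 2 is 4. From dim ker(A − (2)·I) = 2, there are exactly 2 Jordan blocks for λ = 2.
Step 2 — from the minimal polynomial, the factor (x − 2)^2 tells us the largest block for λ = 2 has size 2.
Step 3 — with total size 4, 2 blocks, and largest block 2, the block sizes (in nonincreasing order) are [2, 2].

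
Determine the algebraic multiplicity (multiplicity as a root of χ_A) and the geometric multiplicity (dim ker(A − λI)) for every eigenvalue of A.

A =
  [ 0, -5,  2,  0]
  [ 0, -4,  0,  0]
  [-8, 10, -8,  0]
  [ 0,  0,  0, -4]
λ = -4: alg = 4, geom = 3

Step 1 — factor the characteristic polynomial to read off the algebraic multiplicities:
  χ_A(x) = (x + 4)^4

Step 2 — compute geometric multiplicities via the rank-nullity identity g(λ) = n − rank(A − λI):
  rank(A − (-4)·I) = 1, so dim ker(A − (-4)·I) = n − 1 = 3

Summary:
  λ = -4: algebraic multiplicity = 4, geometric multiplicity = 3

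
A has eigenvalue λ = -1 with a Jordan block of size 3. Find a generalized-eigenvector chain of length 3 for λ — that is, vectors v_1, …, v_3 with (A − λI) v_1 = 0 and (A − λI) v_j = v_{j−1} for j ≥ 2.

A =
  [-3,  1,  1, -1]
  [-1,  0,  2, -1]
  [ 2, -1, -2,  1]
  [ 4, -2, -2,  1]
A Jordan chain for λ = -1 of length 3:
v_1 = (1, 1, -1, -2)ᵀ
v_2 = (-2, -1, 2, 4)ᵀ
v_3 = (1, 0, 0, 0)ᵀ

Let N = A − (-1)·I. We want v_3 with N^3 v_3 = 0 but N^2 v_3 ≠ 0; then v_{j-1} := N · v_j for j = 3, …, 2.

Pick v_3 = (1, 0, 0, 0)ᵀ.
Then v_2 = N · v_3 = (-2, -1, 2, 4)ᵀ.
Then v_1 = N · v_2 = (1, 1, -1, -2)ᵀ.

Sanity check: (A − (-1)·I) v_1 = (0, 0, 0, 0)ᵀ = 0. ✓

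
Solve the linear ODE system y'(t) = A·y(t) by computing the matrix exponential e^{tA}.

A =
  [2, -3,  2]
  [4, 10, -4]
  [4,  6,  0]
e^{tA} =
  [-2*t*exp(4*t) + exp(4*t), -3*t*exp(4*t), 2*t*exp(4*t)]
  [4*t*exp(4*t), 6*t*exp(4*t) + exp(4*t), -4*t*exp(4*t)]
  [4*t*exp(4*t), 6*t*exp(4*t), -4*t*exp(4*t) + exp(4*t)]

Strategy: write A = P · J · P⁻¹ where J is a Jordan canonical form, so e^{tA} = P · e^{tJ} · P⁻¹, and e^{tJ} can be computed block-by-block.

A has Jordan form
J =
  [4, 1, 0]
  [0, 4, 0]
  [0, 0, 4]
(up to reordering of blocks).

Per-block formulas:
  For a 1×1 block at λ = 4: exp(t · [4]) = [e^(4t)].
  For a 2×2 Jordan block J_2(4): exp(t · J_2(4)) = e^(4t)·(I + t·N), where N is the 2×2 nilpotent shift.

After assembling e^{tJ} and conjugating by P, we get:

e^{tA} =
  [-2*t*exp(4*t) + exp(4*t), -3*t*exp(4*t), 2*t*exp(4*t)]
  [4*t*exp(4*t), 6*t*exp(4*t) + exp(4*t), -4*t*exp(4*t)]
  [4*t*exp(4*t), 6*t*exp(4*t), -4*t*exp(4*t) + exp(4*t)]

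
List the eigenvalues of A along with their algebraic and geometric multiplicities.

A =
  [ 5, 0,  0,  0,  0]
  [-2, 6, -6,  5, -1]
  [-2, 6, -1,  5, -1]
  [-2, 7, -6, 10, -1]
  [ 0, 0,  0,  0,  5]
λ = 5: alg = 5, geom = 3

Step 1 — factor the characteristic polynomial to read off the algebraic multiplicities:
  χ_A(x) = (x - 5)^5

Step 2 — compute geometric multiplicities via the rank-nullity identity g(λ) = n − rank(A − λI):
  rank(A − (5)·I) = 2, so dim ker(A − (5)·I) = n − 2 = 3

Summary:
  λ = 5: algebraic multiplicity = 5, geometric multiplicity = 3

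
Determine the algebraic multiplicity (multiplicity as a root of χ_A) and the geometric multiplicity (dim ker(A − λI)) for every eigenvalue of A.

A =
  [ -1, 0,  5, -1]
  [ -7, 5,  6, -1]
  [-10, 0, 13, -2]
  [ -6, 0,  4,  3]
λ = 5: alg = 4, geom = 2

Step 1 — factor the characteristic polynomial to read off the algebraic multiplicities:
  χ_A(x) = (x - 5)^4

Step 2 — compute geometric multiplicities via the rank-nullity identity g(λ) = n − rank(A − λI):
  rank(A − (5)·I) = 2, so dim ker(A − (5)·I) = n − 2 = 2

Summary:
  λ = 5: algebraic multiplicity = 4, geometric multiplicity = 2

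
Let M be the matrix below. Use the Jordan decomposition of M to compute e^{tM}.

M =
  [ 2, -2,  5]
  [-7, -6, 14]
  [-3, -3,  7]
e^{tM} =
  [t*exp(t) + exp(t), -3*t^2*exp(t)/2 - 2*t*exp(t), 7*t^2*exp(t)/2 + 5*t*exp(t)]
  [-7*t*exp(t), 21*t^2*exp(t)/2 - 7*t*exp(t) + exp(t), -49*t^2*exp(t)/2 + 14*t*exp(t)]
  [-3*t*exp(t), 9*t^2*exp(t)/2 - 3*t*exp(t), -21*t^2*exp(t)/2 + 6*t*exp(t) + exp(t)]

Strategy: write M = P · J · P⁻¹ where J is a Jordan canonical form, so e^{tM} = P · e^{tJ} · P⁻¹, and e^{tJ} can be computed block-by-block.

M has Jordan form
J =
  [1, 1, 0]
  [0, 1, 1]
  [0, 0, 1]
(up to reordering of blocks).

Per-block formulas:
  For a 3×3 Jordan block J_3(1): exp(t · J_3(1)) = e^(1t)·(I + t·N + (t^2/2)·N^2), where N is the 3×3 nilpotent shift.

After assembling e^{tJ} and conjugating by P, we get:

e^{tM} =
  [t*exp(t) + exp(t), -3*t^2*exp(t)/2 - 2*t*exp(t), 7*t^2*exp(t)/2 + 5*t*exp(t)]
  [-7*t*exp(t), 21*t^2*exp(t)/2 - 7*t*exp(t) + exp(t), -49*t^2*exp(t)/2 + 14*t*exp(t)]
  [-3*t*exp(t), 9*t^2*exp(t)/2 - 3*t*exp(t), -21*t^2*exp(t)/2 + 6*t*exp(t) + exp(t)]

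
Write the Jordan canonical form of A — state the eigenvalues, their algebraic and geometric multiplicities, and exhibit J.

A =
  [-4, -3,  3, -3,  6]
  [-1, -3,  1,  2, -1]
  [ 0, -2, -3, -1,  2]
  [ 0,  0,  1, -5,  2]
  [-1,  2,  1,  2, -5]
J_3(-4) ⊕ J_2(-4)

The characteristic polynomial is
  det(x·I − A) = x^5 + 20*x^4 + 160*x^3 + 640*x^2 + 1280*x + 1024 = (x + 4)^5

Eigenvalues and multiplicities (the geometric multiplicity of λ is n − rank(A − λI), which equals the number of Jordan blocks for λ):
  λ = -4: algebraic multiplicity = 5, geometric multiplicity = 2

Determining the block sizes for each eigenvalue:
  λ = -4: with am = 5 and gm = 2, the partition is not yet determined (e.g. several partitions of 5 into 2 parts exist). Let N = A − (-4)·I. Computing rank(N^1) = 3, rank(N^2) = 1, rank(N^3) = 0; the number of blocks of size ≥ j is rank(N^{j−1}) − rank(N^j), giving [2, 2, 1]. So we have 1 block(s) of size 3, 1 block(s) of size 2 → block sizes [3, 2]

Assembling the blocks gives a Jordan form
J =
  [-4,  1,  0,  0,  0]
  [ 0, -4,  1,  0,  0]
  [ 0,  0, -4,  0,  0]
  [ 0,  0,  0, -4,  1]
  [ 0,  0,  0,  0, -4]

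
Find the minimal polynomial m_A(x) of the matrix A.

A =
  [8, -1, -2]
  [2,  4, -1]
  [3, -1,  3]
x^3 - 15*x^2 + 75*x - 125

The characteristic polynomial is χ_A(x) = (x - 5)^3, so the eigenvalues are known. The minimal polynomial is
  m_A(x) = Π_λ (x − λ)^{k_λ}
where k_λ is the size of the *largest* Jordan block for λ (equivalently, the smallest k with (A − λI)^k v = 0 for every generalised eigenvector v of λ).

  λ = 5: largest Jordan block has size 3, contributing (x − 5)^3

So m_A(x) = (x - 5)^3 = x^3 - 15*x^2 + 75*x - 125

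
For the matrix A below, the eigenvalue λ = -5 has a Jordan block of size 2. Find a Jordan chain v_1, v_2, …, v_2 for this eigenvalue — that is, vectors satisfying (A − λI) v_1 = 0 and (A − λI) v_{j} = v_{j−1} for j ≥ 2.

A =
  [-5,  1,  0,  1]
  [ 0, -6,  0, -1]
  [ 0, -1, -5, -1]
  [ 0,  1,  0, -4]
A Jordan chain for λ = -5 of length 2:
v_1 = (1, -1, -1, 1)ᵀ
v_2 = (0, 1, 0, 0)ᵀ

Let N = A − (-5)·I. We want v_2 with N^2 v_2 = 0 but N^1 v_2 ≠ 0; then v_{j-1} := N · v_j for j = 2, …, 2.

Pick v_2 = (0, 1, 0, 0)ᵀ.
Then v_1 = N · v_2 = (1, -1, -1, 1)ᵀ.

Sanity check: (A − (-5)·I) v_1 = (0, 0, 0, 0)ᵀ = 0. ✓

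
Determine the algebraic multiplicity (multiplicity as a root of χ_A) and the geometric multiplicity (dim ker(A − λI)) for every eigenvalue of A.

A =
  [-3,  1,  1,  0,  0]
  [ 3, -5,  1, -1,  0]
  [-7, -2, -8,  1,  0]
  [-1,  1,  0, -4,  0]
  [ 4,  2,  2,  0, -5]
λ = -5: alg = 5, geom = 3

Step 1 — factor the characteristic polynomial to read off the algebraic multiplicities:
  χ_A(x) = (x + 5)^5

Step 2 — compute geometric multiplicities via the rank-nullity identity g(λ) = n − rank(A − λI):
  rank(A − (-5)·I) = 2, so dim ker(A − (-5)·I) = n − 2 = 3

Summary:
  λ = -5: algebraic multiplicity = 5, geometric multiplicity = 3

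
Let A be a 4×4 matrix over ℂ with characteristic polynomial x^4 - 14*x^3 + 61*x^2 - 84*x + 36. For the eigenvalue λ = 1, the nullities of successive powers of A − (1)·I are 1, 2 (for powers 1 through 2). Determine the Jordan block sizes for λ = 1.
Block sizes for λ = 1: [2]

From the dimensions of kernels of powers, the number of Jordan blocks of size at least j is d_j − d_{j−1} where d_j = dim ker(N^j) (with d_0 = 0). Computing the differences gives [1, 1].
The number of blocks of size exactly k is (#blocks of size ≥ k) − (#blocks of size ≥ k + 1), so the partition is: 1 block(s) of size 2.
In nonincreasing order the block sizes are [2].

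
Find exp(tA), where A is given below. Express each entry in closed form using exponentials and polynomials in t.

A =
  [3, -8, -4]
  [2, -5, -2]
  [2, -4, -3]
e^{tA} =
  [3*exp(-t) - 2*exp(-3*t), -4*exp(-t) + 4*exp(-3*t), -2*exp(-t) + 2*exp(-3*t)]
  [exp(-t) - exp(-3*t), -exp(-t) + 2*exp(-3*t), -exp(-t) + exp(-3*t)]
  [exp(-t) - exp(-3*t), -2*exp(-t) + 2*exp(-3*t), exp(-3*t)]

Strategy: write A = P · J · P⁻¹ where J is a Jordan canonical form, so e^{tA} = P · e^{tJ} · P⁻¹, and e^{tJ} can be computed block-by-block.

A has Jordan form
J =
  [-3,  0,  0]
  [ 0, -1,  0]
  [ 0,  0, -1]
(up to reordering of blocks).

Per-block formulas:
  For a 1×1 block at λ = -3: exp(t · [-3]) = [e^(-3t)].
  For a 1×1 block at λ = -1: exp(t · [-1]) = [e^(-1t)].

After assembling e^{tJ} and conjugating by P, we get:

e^{tA} =
  [3*exp(-t) - 2*exp(-3*t), -4*exp(-t) + 4*exp(-3*t), -2*exp(-t) + 2*exp(-3*t)]
  [exp(-t) - exp(-3*t), -exp(-t) + 2*exp(-3*t), -exp(-t) + exp(-3*t)]
  [exp(-t) - exp(-3*t), -2*exp(-t) + 2*exp(-3*t), exp(-3*t)]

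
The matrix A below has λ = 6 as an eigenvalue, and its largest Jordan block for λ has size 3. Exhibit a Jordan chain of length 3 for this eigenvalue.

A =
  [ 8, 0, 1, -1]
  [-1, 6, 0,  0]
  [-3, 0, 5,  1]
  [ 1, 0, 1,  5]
A Jordan chain for λ = 6 of length 3:
v_1 = (0, -2, -2, -2)ᵀ
v_2 = (2, -1, -3, 1)ᵀ
v_3 = (1, 0, 0, 0)ᵀ

Let N = A − (6)·I. We want v_3 with N^3 v_3 = 0 but N^2 v_3 ≠ 0; then v_{j-1} := N · v_j for j = 3, …, 2.

Pick v_3 = (1, 0, 0, 0)ᵀ.
Then v_2 = N · v_3 = (2, -1, -3, 1)ᵀ.
Then v_1 = N · v_2 = (0, -2, -2, -2)ᵀ.

Sanity check: (A − (6)·I) v_1 = (0, 0, 0, 0)ᵀ = 0. ✓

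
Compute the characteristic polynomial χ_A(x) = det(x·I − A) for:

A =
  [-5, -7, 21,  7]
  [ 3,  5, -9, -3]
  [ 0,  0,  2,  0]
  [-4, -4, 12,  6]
x^4 - 8*x^3 + 24*x^2 - 32*x + 16

Expanding det(x·I − A) (e.g. by cofactor expansion or by noting that A is similar to its Jordan form J, which has the same characteristic polynomial as A) gives
  χ_A(x) = x^4 - 8*x^3 + 24*x^2 - 32*x + 16
which factors as (x - 2)^4. The eigenvalues (with algebraic multiplicities) are λ = 2 with multiplicity 4.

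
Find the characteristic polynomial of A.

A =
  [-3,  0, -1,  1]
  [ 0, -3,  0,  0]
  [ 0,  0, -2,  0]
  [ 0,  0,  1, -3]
x^4 + 11*x^3 + 45*x^2 + 81*x + 54

Expanding det(x·I − A) (e.g. by cofactor expansion or by noting that A is similar to its Jordan form J, which has the same characteristic polynomial as A) gives
  χ_A(x) = x^4 + 11*x^3 + 45*x^2 + 81*x + 54
which factors as (x + 2)*(x + 3)^3. The eigenvalues (with algebraic multiplicities) are λ = -3 with multiplicity 3, λ = -2 with multiplicity 1.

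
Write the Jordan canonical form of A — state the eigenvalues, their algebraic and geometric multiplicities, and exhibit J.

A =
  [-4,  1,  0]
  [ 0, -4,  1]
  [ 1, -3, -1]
J_3(-3)

The characteristic polynomial is
  det(x·I − A) = x^3 + 9*x^2 + 27*x + 27 = (x + 3)^3

Eigenvalues and multiplicities (the geometric multiplicity of λ is n − rank(A − λI), which equals the number of Jordan blocks for λ):
  λ = -3: algebraic multiplicity = 3, geometric multiplicity = 1

Determining the block sizes for each eigenvalue:
  λ = -3: one block (gm = 1), so the single block has size am = 3 → block sizes [3]

Assembling the blocks gives a Jordan form
J =
  [-3,  1,  0]
  [ 0, -3,  1]
  [ 0,  0, -3]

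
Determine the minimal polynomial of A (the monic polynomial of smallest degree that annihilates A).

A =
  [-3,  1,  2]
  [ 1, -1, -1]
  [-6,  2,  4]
x^3

The characteristic polynomial is χ_A(x) = x^3, so the eigenvalues are known. The minimal polynomial is
  m_A(x) = Π_λ (x − λ)^{k_λ}
where k_λ is the size of the *largest* Jordan block for λ (equivalently, the smallest k with (A − λI)^k v = 0 for every generalised eigenvector v of λ).

  λ = 0: largest Jordan block has size 3, contributing (x − 0)^3

So m_A(x) = x^3 = x^3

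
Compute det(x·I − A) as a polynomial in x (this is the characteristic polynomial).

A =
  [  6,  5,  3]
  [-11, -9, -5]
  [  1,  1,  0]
x^3 + 3*x^2 + 3*x + 1

Expanding det(x·I − A) (e.g. by cofactor expansion or by noting that A is similar to its Jordan form J, which has the same characteristic polynomial as A) gives
  χ_A(x) = x^3 + 3*x^2 + 3*x + 1
which factors as (x + 1)^3. The eigenvalues (with algebraic multiplicities) are λ = -1 with multiplicity 3.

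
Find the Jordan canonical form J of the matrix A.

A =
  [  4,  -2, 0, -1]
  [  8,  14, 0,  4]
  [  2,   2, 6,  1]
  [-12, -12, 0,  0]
J_2(6) ⊕ J_1(6) ⊕ J_1(6)

The characteristic polynomial is
  det(x·I − A) = x^4 - 24*x^3 + 216*x^2 - 864*x + 1296 = (x - 6)^4

Eigenvalues and multiplicities (the geometric multiplicity of λ is n − rank(A − λI), which equals the number of Jordan blocks for λ):
  λ = 6: algebraic multiplicity = 4, geometric multiplicity = 3

Determining the block sizes for each eigenvalue:
  λ = 6: 3 blocks summing to 4 forces exactly one block of size 2 and the rest size 1 → block sizes [2, 1, 1]

Assembling the blocks gives a Jordan form
J =
  [6, 1, 0, 0]
  [0, 6, 0, 0]
  [0, 0, 6, 0]
  [0, 0, 0, 6]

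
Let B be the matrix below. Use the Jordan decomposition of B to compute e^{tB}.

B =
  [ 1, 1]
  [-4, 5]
e^{tB} =
  [-2*t*exp(3*t) + exp(3*t), t*exp(3*t)]
  [-4*t*exp(3*t), 2*t*exp(3*t) + exp(3*t)]

Strategy: write B = P · J · P⁻¹ where J is a Jordan canonical form, so e^{tB} = P · e^{tJ} · P⁻¹, and e^{tJ} can be computed block-by-block.

B has Jordan form
J =
  [3, 1]
  [0, 3]
(up to reordering of blocks).

Per-block formulas:
  For a 2×2 Jordan block J_2(3): exp(t · J_2(3)) = e^(3t)·(I + t·N), where N is the 2×2 nilpotent shift.

After assembling e^{tJ} and conjugating by P, we get:

e^{tB} =
  [-2*t*exp(3*t) + exp(3*t), t*exp(3*t)]
  [-4*t*exp(3*t), 2*t*exp(3*t) + exp(3*t)]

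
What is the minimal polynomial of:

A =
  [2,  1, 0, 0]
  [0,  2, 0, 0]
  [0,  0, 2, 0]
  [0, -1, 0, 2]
x^2 - 4*x + 4

The characteristic polynomial is χ_A(x) = (x - 2)^4, so the eigenvalues are known. The minimal polynomial is
  m_A(x) = Π_λ (x − λ)^{k_λ}
where k_λ is the size of the *largest* Jordan block for λ (equivalently, the smallest k with (A − λI)^k v = 0 for every generalised eigenvector v of λ).

  λ = 2: largest Jordan block has size 2, contributing (x − 2)^2

So m_A(x) = (x - 2)^2 = x^2 - 4*x + 4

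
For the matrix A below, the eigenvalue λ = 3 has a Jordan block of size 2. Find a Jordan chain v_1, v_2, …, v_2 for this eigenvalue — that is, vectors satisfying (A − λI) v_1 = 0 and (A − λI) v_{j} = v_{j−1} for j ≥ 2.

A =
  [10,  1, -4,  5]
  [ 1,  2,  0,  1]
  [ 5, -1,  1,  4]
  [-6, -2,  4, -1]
A Jordan chain for λ = 3 of length 2:
v_1 = (7, 1, 5, -6)ᵀ
v_2 = (1, 0, 0, 0)ᵀ

Let N = A − (3)·I. We want v_2 with N^2 v_2 = 0 but N^1 v_2 ≠ 0; then v_{j-1} := N · v_j for j = 2, …, 2.

Pick v_2 = (1, 0, 0, 0)ᵀ.
Then v_1 = N · v_2 = (7, 1, 5, -6)ᵀ.

Sanity check: (A − (3)·I) v_1 = (0, 0, 0, 0)ᵀ = 0. ✓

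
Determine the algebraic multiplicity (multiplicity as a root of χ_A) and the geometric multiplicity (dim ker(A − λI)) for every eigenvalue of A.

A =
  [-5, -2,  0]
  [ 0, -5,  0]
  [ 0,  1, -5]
λ = -5: alg = 3, geom = 2

Step 1 — factor the characteristic polynomial to read off the algebraic multiplicities:
  χ_A(x) = (x + 5)^3

Step 2 — compute geometric multiplicities via the rank-nullity identity g(λ) = n − rank(A − λI):
  rank(A − (-5)·I) = 1, so dim ker(A − (-5)·I) = n − 1 = 2

Summary:
  λ = -5: algebraic multiplicity = 3, geometric multiplicity = 2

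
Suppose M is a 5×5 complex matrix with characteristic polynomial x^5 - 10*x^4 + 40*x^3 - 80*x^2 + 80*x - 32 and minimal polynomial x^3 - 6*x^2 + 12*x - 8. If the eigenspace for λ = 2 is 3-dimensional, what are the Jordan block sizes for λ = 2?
Block sizes for λ = 2: [3, 1, 1]

Step 1 — from the characteristic polynomial, algebraic multiplicity of λ = 2 is 5. From dim ker(M − (2)·I) = 3, there are exactly 3 Jordan blocks for λ = 2.
Step 2 — from the minimal polynomial, the factor (x − 2)^3 tells us the largest block for λ = 2 has size 3.
Step 3 — with total size 5, 3 blocks, and largest block 3, the block sizes (in nonincreasing order) are [3, 1, 1].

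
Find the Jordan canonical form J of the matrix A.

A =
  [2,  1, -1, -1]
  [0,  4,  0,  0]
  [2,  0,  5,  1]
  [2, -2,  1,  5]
J_2(4) ⊕ J_2(4)

The characteristic polynomial is
  det(x·I − A) = x^4 - 16*x^3 + 96*x^2 - 256*x + 256 = (x - 4)^4

Eigenvalues and multiplicities (the geometric multiplicity of λ is n − rank(A − λI), which equals the number of Jordan blocks for λ):
  λ = 4: algebraic multiplicity = 4, geometric multiplicity = 2

Determining the block sizes for each eigenvalue:
  λ = 4: with am = 4 and gm = 2, the partition is not yet determined (e.g. several partitions of 4 into 2 parts exist). Let N = A − (4)·I. Computing rank(N^1) = 2, rank(N^2) = 0; the number of blocks of size ≥ j is rank(N^{j−1}) − rank(N^j), giving [2, 2]. So we have 2 block(s) of size 2 → block sizes [2, 2]

Assembling the blocks gives a Jordan form
J =
  [4, 1, 0, 0]
  [0, 4, 0, 0]
  [0, 0, 4, 1]
  [0, 0, 0, 4]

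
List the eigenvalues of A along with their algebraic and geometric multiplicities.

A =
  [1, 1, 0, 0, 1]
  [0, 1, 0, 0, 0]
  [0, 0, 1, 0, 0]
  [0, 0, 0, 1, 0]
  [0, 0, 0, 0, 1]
λ = 1: alg = 5, geom = 4

Step 1 — factor the characteristic polynomial to read off the algebraic multiplicities:
  χ_A(x) = (x - 1)^5

Step 2 — compute geometric multiplicities via the rank-nullity identity g(λ) = n − rank(A − λI):
  rank(A − (1)·I) = 1, so dim ker(A − (1)·I) = n − 1 = 4

Summary:
  λ = 1: algebraic multiplicity = 5, geometric multiplicity = 4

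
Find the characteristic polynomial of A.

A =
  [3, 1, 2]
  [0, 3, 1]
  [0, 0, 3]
x^3 - 9*x^2 + 27*x - 27

Expanding det(x·I − A) (e.g. by cofactor expansion or by noting that A is similar to its Jordan form J, which has the same characteristic polynomial as A) gives
  χ_A(x) = x^3 - 9*x^2 + 27*x - 27
which factors as (x - 3)^3. The eigenvalues (with algebraic multiplicities) are λ = 3 with multiplicity 3.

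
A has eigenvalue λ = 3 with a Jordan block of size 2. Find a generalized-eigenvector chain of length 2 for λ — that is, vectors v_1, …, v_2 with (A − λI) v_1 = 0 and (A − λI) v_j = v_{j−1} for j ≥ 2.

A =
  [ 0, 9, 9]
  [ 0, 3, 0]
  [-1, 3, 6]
A Jordan chain for λ = 3 of length 2:
v_1 = (-3, 0, -1)ᵀ
v_2 = (1, 0, 0)ᵀ

Let N = A − (3)·I. We want v_2 with N^2 v_2 = 0 but N^1 v_2 ≠ 0; then v_{j-1} := N · v_j for j = 2, …, 2.

Pick v_2 = (1, 0, 0)ᵀ.
Then v_1 = N · v_2 = (-3, 0, -1)ᵀ.

Sanity check: (A − (3)·I) v_1 = (0, 0, 0)ᵀ = 0. ✓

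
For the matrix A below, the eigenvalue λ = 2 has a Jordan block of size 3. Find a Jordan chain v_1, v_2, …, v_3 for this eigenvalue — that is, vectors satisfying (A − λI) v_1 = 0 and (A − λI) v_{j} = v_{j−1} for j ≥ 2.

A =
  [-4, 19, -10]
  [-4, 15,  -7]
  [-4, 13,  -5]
A Jordan chain for λ = 2 of length 3:
v_1 = (3, 2, 2)ᵀ
v_2 = (19, 13, 13)ᵀ
v_3 = (0, 1, 0)ᵀ

Let N = A − (2)·I. We want v_3 with N^3 v_3 = 0 but N^2 v_3 ≠ 0; then v_{j-1} := N · v_j for j = 3, …, 2.

Pick v_3 = (0, 1, 0)ᵀ.
Then v_2 = N · v_3 = (19, 13, 13)ᵀ.
Then v_1 = N · v_2 = (3, 2, 2)ᵀ.

Sanity check: (A − (2)·I) v_1 = (0, 0, 0)ᵀ = 0. ✓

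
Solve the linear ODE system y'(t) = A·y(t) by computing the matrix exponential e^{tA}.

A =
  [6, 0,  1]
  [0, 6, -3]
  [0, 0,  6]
e^{tA} =
  [exp(6*t), 0, t*exp(6*t)]
  [0, exp(6*t), -3*t*exp(6*t)]
  [0, 0, exp(6*t)]

Strategy: write A = P · J · P⁻¹ where J is a Jordan canonical form, so e^{tA} = P · e^{tJ} · P⁻¹, and e^{tJ} can be computed block-by-block.

A has Jordan form
J =
  [6, 1, 0]
  [0, 6, 0]
  [0, 0, 6]
(up to reordering of blocks).

Per-block formulas:
  For a 2×2 Jordan block J_2(6): exp(t · J_2(6)) = e^(6t)·(I + t·N), where N is the 2×2 nilpotent shift.
  For a 1×1 block at λ = 6: exp(t · [6]) = [e^(6t)].

After assembling e^{tJ} and conjugating by P, we get:

e^{tA} =
  [exp(6*t), 0, t*exp(6*t)]
  [0, exp(6*t), -3*t*exp(6*t)]
  [0, 0, exp(6*t)]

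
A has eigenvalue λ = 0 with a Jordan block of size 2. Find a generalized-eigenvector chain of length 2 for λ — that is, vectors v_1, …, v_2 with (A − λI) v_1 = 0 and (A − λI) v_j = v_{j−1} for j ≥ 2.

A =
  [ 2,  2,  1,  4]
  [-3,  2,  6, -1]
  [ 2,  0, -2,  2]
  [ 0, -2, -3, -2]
A Jordan chain for λ = 0 of length 2:
v_1 = (2, -3, 2, 0)ᵀ
v_2 = (1, 0, 0, 0)ᵀ

Let N = A − (0)·I. We want v_2 with N^2 v_2 = 0 but N^1 v_2 ≠ 0; then v_{j-1} := N · v_j for j = 2, …, 2.

Pick v_2 = (1, 0, 0, 0)ᵀ.
Then v_1 = N · v_2 = (2, -3, 2, 0)ᵀ.

Sanity check: (A − (0)·I) v_1 = (0, 0, 0, 0)ᵀ = 0. ✓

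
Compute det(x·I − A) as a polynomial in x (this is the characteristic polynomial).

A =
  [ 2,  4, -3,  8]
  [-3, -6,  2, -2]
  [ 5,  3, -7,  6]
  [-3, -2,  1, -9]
x^4 + 20*x^3 + 150*x^2 + 500*x + 625

Expanding det(x·I − A) (e.g. by cofactor expansion or by noting that A is similar to its Jordan form J, which has the same characteristic polynomial as A) gives
  χ_A(x) = x^4 + 20*x^3 + 150*x^2 + 500*x + 625
which factors as (x + 5)^4. The eigenvalues (with algebraic multiplicities) are λ = -5 with multiplicity 4.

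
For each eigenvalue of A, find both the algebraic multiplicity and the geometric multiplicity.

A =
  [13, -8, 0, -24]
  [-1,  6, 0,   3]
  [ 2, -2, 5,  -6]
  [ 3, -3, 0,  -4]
λ = 5: alg = 4, geom = 3

Step 1 — factor the characteristic polynomial to read off the algebraic multiplicities:
  χ_A(x) = (x - 5)^4

Step 2 — compute geometric multiplicities via the rank-nullity identity g(λ) = n − rank(A − λI):
  rank(A − (5)·I) = 1, so dim ker(A − (5)·I) = n − 1 = 3

Summary:
  λ = 5: algebraic multiplicity = 4, geometric multiplicity = 3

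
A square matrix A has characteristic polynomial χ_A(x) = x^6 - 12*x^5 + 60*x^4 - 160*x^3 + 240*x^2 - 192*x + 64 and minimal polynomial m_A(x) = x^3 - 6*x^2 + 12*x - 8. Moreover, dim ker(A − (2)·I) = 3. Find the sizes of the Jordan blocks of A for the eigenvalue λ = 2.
Block sizes for λ = 2: [3, 2, 1]

Step 1 — from the characteristic polynomial, algebraic multiplicity of λ = 2 is 6. From dim ker(A − (2)·I) = 3, there are exactly 3 Jordan blocks for λ = 2.
Step 2 — from the minimal polynomial, the factor (x − 2)^3 tells us the largest block for λ = 2 has size 3.
Step 3 — with total size 6, 3 blocks, and largest block 3, the block sizes (in nonincreasing order) are [3, 2, 1].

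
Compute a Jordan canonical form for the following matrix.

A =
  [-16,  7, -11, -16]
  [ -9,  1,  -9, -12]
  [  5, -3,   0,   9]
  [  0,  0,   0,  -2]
J_3(-5) ⊕ J_1(-2)

The characteristic polynomial is
  det(x·I − A) = x^4 + 17*x^3 + 105*x^2 + 275*x + 250 = (x + 2)*(x + 5)^3

Eigenvalues and multiplicities (the geometric multiplicity of λ is n − rank(A − λI), which equals the number of Jordan blocks for λ):
  λ = -5: algebraic multiplicity = 3, geometric multiplicity = 1
  λ = -2: algebraic multiplicity = 1, geometric multiplicity = 1

Determining the block sizes for each eigenvalue:
  λ = -5: one block (gm = 1), so the single block has size am = 3 → block sizes [3]
  λ = -2: one block (gm = 1), so the single block has size am = 1 → block sizes [1]

Assembling the blocks gives a Jordan form
J =
  [-5,  1,  0,  0]
  [ 0, -5,  1,  0]
  [ 0,  0, -5,  0]
  [ 0,  0,  0, -2]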